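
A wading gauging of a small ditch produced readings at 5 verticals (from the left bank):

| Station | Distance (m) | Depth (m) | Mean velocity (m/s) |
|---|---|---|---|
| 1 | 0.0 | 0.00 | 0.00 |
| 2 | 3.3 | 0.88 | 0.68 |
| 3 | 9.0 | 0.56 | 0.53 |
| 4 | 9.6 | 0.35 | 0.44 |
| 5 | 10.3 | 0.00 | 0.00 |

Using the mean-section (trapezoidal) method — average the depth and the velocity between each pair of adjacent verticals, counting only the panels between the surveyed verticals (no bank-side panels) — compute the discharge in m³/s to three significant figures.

3.14 m³/s

Panel 1-2: Δb = 3.3 m, d̄ = (0.00+0.88)/2 = 0.44, v̄ = (0.00+0.68)/2 = 0.34 → q = 3.3×0.44×0.34 = 0.4937 m³/s
Panel 2-3: Δb = 5.7 m, d̄ = (0.88+0.56)/2 = 0.72, v̄ = (0.68+0.53)/2 = 0.605 → q = 5.7×0.72×0.605 = 2.483 m³/s
Panel 3-4: Δb = 0.6 m, d̄ = (0.56+0.35)/2 = 0.455, v̄ = (0.53+0.44)/2 = 0.485 → q = 0.6×0.455×0.485 = 0.1324 m³/s
Panel 4-5: Δb = 0.7 m, d̄ = (0.35+0.00)/2 = 0.175, v̄ = (0.44+0.00)/2 = 0.22 → q = 0.7×0.175×0.22 = 0.02695 m³/s
Q = Σ q = 3.136 m³/s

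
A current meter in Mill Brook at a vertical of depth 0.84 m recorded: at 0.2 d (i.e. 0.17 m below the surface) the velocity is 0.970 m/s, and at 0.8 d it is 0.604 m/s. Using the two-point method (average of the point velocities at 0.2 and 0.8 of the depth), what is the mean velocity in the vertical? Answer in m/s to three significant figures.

v̄ = (0.970 + 0.604) / 2 = 0.7870 m/s

0.787 m/s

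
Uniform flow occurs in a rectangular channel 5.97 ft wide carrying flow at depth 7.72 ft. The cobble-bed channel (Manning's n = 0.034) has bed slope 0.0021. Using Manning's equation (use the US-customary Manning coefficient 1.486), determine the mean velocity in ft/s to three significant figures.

3.34 ft/s

A = b·y = 5.97 × 7.72 = 46.09 ft²
P = b + 2y = 5.97 + 2×7.72 = 21.41 ft
R = A/P = 46.09/21.41 = 2.153 ft
Q = (1.486/n)·A·R^(2/3)·S^(1/2) = (1.486/0.034) × 46.09 × 2.153^(2/3) × 0.0021^(1/2) = 153.9 ft³/s
V = Q/A = 153.9/46.09 = 3.339 ft/s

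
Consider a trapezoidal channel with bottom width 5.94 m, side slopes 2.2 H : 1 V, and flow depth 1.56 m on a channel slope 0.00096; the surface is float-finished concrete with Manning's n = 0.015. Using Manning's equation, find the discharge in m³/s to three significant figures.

31.9 m³/s

A = (b + z·y)·y = (5.94 + 2.2×1.56)×1.56 = 14.62 m²
P = b + 2y√(1+z²) = 5.94 + 2×1.56×√(1+2.2²) = 13.48 m
R = A/P = 14.62/13.48 = 1.085 m
Q = (1/n)·A·R^(2/3)·S^(1/2) = (1/0.015) × 14.62 × 1.085^(2/3) × 0.00096^(1/2) = 31.88 m³/s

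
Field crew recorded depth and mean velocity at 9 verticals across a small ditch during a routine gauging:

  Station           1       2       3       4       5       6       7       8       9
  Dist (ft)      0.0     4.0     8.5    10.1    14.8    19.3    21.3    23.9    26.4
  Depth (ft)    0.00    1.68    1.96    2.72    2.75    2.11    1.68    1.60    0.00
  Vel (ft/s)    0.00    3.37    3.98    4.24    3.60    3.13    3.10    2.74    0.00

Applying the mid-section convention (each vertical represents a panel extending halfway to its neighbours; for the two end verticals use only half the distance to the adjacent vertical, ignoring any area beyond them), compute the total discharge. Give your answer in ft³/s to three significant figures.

174 ft³/s

w_2 = (8.5 − 0.0)/2 = 4.25 ft; q_2 = 3.37 × 1.68 × 4.25 = 24.06 ft³/s
w_3 = (10.1 − 4.0)/2 = 3.05 ft; q_3 = 3.98 × 1.96 × 3.05 = 23.79 ft³/s
w_4 = (14.8 − 8.5)/2 = 3.15 ft; q_4 = 4.24 × 2.72 × 3.15 = 36.33 ft³/s
w_5 = (19.3 − 10.1)/2 = 4.6 ft; q_5 = 3.60 × 2.75 × 4.6 = 45.54 ft³/s
w_6 = (21.3 − 14.8)/2 = 3.25 ft; q_6 = 3.13 × 2.11 × 3.25 = 21.46 ft³/s
w_7 = (23.9 − 19.3)/2 = 2.3 ft; q_7 = 3.10 × 1.68 × 2.3 = 11.98 ft³/s
w_8 = (26.4 − 21.3)/2 = 2.55 ft; q_8 = 2.74 × 1.60 × 2.55 = 11.18 ft³/s
Stations 1, 9 contribute zero (depth or velocity is 0).
Q = Σ qᵢ = 174.3 ft³/s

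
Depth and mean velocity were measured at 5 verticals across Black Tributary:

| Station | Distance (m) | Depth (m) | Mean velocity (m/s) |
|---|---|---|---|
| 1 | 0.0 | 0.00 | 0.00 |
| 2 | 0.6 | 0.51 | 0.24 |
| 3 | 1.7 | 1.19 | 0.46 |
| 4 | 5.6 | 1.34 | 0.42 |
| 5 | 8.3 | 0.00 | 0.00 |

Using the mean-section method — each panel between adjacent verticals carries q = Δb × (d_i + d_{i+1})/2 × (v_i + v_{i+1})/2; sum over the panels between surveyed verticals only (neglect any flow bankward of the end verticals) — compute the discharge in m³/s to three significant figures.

2.90 m³/s

Panel 1-2: Δb = 0.6 m, d̄ = (0.00+0.51)/2 = 0.255, v̄ = (0.00+0.24)/2 = 0.12 → q = 0.6×0.255×0.12 = 0.01836 m³/s
Panel 2-3: Δb = 1.1 m, d̄ = (0.51+1.19)/2 = 0.85, v̄ = (0.24+0.46)/2 = 0.35 → q = 1.1×0.85×0.35 = 0.3273 m³/s
Panel 3-4: Δb = 3.9 m, d̄ = (1.19+1.34)/2 = 1.265, v̄ = (0.46+0.42)/2 = 0.44 → q = 3.9×1.265×0.44 = 2.171 m³/s
Panel 4-5: Δb = 2.7 m, d̄ = (1.34+0.00)/2 = 0.67, v̄ = (0.42+0.00)/2 = 0.21 → q = 2.7×0.67×0.21 = 0.3799 m³/s
Q = Σ q = 2.896 m³/s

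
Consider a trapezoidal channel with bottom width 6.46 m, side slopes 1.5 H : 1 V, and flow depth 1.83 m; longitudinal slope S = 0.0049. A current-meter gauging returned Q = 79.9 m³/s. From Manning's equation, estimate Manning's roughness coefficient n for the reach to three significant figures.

A = (b + z·y)·y = (6.46 + 1.5×1.83)×1.83 = 16.85 m²
P = b + 2y√(1+z²) = 6.46 + 2×1.83×√(1+1.5²) = 13.06 m
R = A/P = 16.85/13.06 = 1.290 m
n = (1/Q)·A·R^(2/3)·S^(1/2) = (1/79.9) × 16.85 × 1.185 × 0.07000 = 0.01749

0.0175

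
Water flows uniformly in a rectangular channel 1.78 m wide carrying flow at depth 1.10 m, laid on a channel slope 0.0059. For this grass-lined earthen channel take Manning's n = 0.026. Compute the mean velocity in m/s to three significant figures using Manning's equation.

A = b·y = 1.78 × 1.10 = 1.958 m²
P = b + 2y = 1.78 + 2×1.10 = 3.980 m
R = A/P = 1.958/3.980 = 0.4920 m
Q = (1/n)·A·R^(2/3)·S^(1/2) = (1/0.026) × 1.958 × 0.4920^(2/3) × 0.0059^(1/2) = 3.605 m³/s
V = Q/A = 3.605/1.958 = 1.841 m/s

1.84 m/s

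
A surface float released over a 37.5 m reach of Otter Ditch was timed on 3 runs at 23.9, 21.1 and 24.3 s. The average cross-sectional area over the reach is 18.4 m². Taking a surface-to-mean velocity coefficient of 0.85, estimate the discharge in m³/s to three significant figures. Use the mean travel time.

t̄ = (23.9 + 21.1 + 24.3) / 3 = 23.1 s
v_surface = L / t̄ = 37.5 / 23.1 = 1.623 m/s
v_mean = 0.85 × 1.623 = 1.380 m/s
Q = A × v_mean = 18.4 × 1.380 = 25.39 m³/s

25.4 m³/s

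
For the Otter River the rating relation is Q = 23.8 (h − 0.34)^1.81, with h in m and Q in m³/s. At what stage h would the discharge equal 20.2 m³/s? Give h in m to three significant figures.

h − h₀ = (Q/C)^(1/b) = (20.2/23.8)^(1/1.81) = 0.9134 m
h = 0.34 + 0.9134 = 1.253 m

1.25 m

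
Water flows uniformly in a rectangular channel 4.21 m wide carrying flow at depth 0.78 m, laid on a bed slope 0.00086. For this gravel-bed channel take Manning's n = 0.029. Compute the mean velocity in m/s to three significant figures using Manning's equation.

0.694 m/s

A = b·y = 4.21 × 0.78 = 3.284 m²
P = b + 2y = 4.21 + 2×0.78 = 5.770 m
R = A/P = 3.284/5.770 = 0.5691 m
Q = (1/n)·A·R^(2/3)·S^(1/2) = (1/0.029) × 3.284 × 0.5691^(2/3) × 0.00086^(1/2) = 2.280 m³/s
V = Q/A = 2.280/3.284 = 0.6945 m/s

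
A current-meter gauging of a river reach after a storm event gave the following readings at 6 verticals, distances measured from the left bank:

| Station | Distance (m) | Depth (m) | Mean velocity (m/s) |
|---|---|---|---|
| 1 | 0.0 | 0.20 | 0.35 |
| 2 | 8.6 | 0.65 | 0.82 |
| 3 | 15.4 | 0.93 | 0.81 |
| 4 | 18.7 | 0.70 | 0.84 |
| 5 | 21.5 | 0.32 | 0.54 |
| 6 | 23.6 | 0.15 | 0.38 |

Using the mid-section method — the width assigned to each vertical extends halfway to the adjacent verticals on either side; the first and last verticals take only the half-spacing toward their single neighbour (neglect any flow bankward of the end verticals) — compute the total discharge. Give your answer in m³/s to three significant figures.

w_1 = (8.6 − 0.0)/2 = 4.3 m; q_1 = 0.35 × 0.20 × 4.3 = 0.3010 m³/s
w_2 = (15.4 − 0.0)/2 = 7.7 m; q_2 = 0.82 × 0.65 × 7.7 = 4.104 m³/s
w_3 = (18.7 − 8.6)/2 = 5.05 m; q_3 = 0.81 × 0.93 × 5.05 = 3.804 m³/s
w_4 = (21.5 − 15.4)/2 = 3.05 m; q_4 = 0.84 × 0.70 × 3.05 = 1.793 m³/s
w_5 = (23.6 − 18.7)/2 = 2.45 m; q_5 = 0.54 × 0.32 × 2.45 = 0.4234 m³/s
w_6 = (23.6 − 21.5)/2 = 1.05 m; q_6 = 0.38 × 0.15 × 1.05 = 0.05985 m³/s
Q = Σ qᵢ = 10.49 m³/s

10.5 m³/s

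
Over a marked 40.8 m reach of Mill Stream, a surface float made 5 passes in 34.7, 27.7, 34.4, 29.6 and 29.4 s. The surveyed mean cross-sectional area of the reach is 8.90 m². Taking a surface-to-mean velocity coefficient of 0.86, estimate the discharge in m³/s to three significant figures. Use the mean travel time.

t̄ = (34.7 + 27.7 + 34.4 + 29.6 + 29.4) / 5 = 31.16 s
v_surface = L / t̄ = 40.8 / 31.16 = 1.309 m/s
v_mean = 0.86 × 1.309 = 1.126 m/s
Q = A × v_mean = 8.90 × 1.126 = 10.02 m³/s

10.0 m³/s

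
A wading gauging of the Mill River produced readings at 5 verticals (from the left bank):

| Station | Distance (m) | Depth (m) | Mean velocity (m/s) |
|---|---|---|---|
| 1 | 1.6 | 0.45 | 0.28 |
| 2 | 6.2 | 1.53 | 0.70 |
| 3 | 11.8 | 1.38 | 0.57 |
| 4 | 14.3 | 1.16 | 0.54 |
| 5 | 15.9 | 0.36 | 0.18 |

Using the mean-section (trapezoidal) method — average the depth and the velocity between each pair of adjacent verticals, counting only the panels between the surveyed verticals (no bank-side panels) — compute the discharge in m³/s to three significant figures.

Panel 1-2: Δb = 4.6 m, d̄ = (0.45+1.53)/2 = 0.99, v̄ = (0.28+0.70)/2 = 0.49 → q = 4.6×0.99×0.49 = 2.231 m³/s
Panel 2-3: Δb = 5.6 m, d̄ = (1.53+1.38)/2 = 1.455, v̄ = (0.70+0.57)/2 = 0.635 → q = 5.6×1.455×0.635 = 5.174 m³/s
Panel 3-4: Δb = 2.5 m, d̄ = (1.38+1.16)/2 = 1.27, v̄ = (0.57+0.54)/2 = 0.555 → q = 2.5×1.27×0.555 = 1.762 m³/s
Panel 4-5: Δb = 1.6 m, d̄ = (1.16+0.36)/2 = 0.76, v̄ = (0.54+0.18)/2 = 0.36 → q = 1.6×0.76×0.36 = 0.4378 m³/s
Q = Σ q = 9.605 m³/s

9.61 m³/s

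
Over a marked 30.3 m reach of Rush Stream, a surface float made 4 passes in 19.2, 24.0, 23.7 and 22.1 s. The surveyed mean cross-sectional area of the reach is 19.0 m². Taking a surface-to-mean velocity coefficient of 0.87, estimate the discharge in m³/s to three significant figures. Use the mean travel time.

22.5 m³/s

t̄ = (19.2 + 24.0 + 23.7 + 22.1) / 4 = 22.25 s
v_surface = L / t̄ = 30.3 / 22.25 = 1.362 m/s
v_mean = 0.87 × 1.362 = 1.185 m/s
Q = A × v_mean = 19.0 × 1.185 = 22.51 m³/s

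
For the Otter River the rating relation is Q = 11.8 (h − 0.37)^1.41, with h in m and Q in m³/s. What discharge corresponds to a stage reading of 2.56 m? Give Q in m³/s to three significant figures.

Q = 11.8 × (2.56 − 0.37)^1.41 = 11.8 × 2.19^1.41 = 35.64 m³/s

35.6 m³/s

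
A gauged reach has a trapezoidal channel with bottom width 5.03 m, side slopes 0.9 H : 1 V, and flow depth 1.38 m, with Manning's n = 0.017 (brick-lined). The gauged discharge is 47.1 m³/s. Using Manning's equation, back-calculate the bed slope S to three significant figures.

0.00867

A = (b + z·y)·y = (5.03 + 0.9×1.38)×1.38 = 8.655 m²
P = b + 2y√(1+z²) = 5.03 + 2×1.38×√(1+0.9²) = 8.743 m
R = A/P = 8.655/8.743 = 0.9900 m
S = (Q·n / (1·A·R^(2/3)))² = (47.1×0.017 / (1×8.655×0.9933))² = 0.008674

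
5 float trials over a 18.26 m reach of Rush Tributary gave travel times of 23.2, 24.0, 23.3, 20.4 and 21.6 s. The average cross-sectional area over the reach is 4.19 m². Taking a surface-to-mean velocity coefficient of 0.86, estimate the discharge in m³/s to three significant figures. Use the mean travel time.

t̄ = (23.2 + 24.0 + 23.3 + 20.4 + 21.6) / 5 = 22.5 s
v_surface = L / t̄ = 18.26 / 22.5 = 0.8116 m/s
v_mean = 0.86 × 0.8116 = 0.6979 m/s
Q = A × v_mean = 4.19 × 0.6979 = 2.924 m³/s

2.92 m³/s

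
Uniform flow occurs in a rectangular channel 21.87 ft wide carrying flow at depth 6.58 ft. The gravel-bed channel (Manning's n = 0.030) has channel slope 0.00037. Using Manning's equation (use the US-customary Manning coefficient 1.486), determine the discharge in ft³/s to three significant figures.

A = b·y = 21.87 × 6.58 = 143.9 ft²
P = b + 2y = 21.87 + 2×6.58 = 35.03 ft
R = A/P = 143.9/35.03 = 4.108 ft
Q = (1.486/n)·A·R^(2/3)·S^(1/2) = (1.486/0.030) × 143.9 × 4.108^(2/3) × 0.00037^(1/2) = 351.7 ft³/s

352 ft³/s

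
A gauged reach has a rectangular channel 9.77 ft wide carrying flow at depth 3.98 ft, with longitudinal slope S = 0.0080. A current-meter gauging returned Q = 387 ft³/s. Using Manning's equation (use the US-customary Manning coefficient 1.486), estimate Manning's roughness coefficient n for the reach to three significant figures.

0.0225

A = b·y = 9.77 × 3.98 = 38.88 ft²
P = b + 2y = 9.77 + 2×3.98 = 17.73 ft
R = A/P = 38.88/17.73 = 2.193 ft
n = (1.486/Q)·A·R^(2/3)·S^(1/2) = (1.486/387) × 38.88 × 1.688 × 0.08944 = 0.02254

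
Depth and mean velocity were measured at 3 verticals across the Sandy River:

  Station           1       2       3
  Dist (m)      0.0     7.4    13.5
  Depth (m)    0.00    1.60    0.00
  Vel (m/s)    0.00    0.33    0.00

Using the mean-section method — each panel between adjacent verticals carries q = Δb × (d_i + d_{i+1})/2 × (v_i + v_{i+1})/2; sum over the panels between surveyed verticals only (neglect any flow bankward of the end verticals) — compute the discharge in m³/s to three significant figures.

Panel 1-2: Δb = 7.4 m, d̄ = (0.00+1.60)/2 = 0.8, v̄ = (0.00+0.33)/2 = 0.165 → q = 7.4×0.8×0.165 = 0.9768 m³/s
Panel 2-3: Δb = 6.1 m, d̄ = (1.60+0.00)/2 = 0.8, v̄ = (0.33+0.00)/2 = 0.165 → q = 6.1×0.8×0.165 = 0.8052 m³/s
Q = Σ q = 1.782 m³/s

1.78 m³/s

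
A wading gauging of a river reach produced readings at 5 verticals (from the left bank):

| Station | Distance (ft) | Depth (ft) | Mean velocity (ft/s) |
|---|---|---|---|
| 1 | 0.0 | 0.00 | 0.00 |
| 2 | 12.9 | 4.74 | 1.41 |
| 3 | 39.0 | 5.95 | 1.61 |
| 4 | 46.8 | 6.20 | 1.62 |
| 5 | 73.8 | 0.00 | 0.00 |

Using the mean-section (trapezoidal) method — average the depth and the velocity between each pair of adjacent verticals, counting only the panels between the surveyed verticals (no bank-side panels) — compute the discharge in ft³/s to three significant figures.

Panel 1-2: Δb = 12.9 ft, d̄ = (0.00+4.74)/2 = 2.37, v̄ = (0.00+1.41)/2 = 0.705 → q = 12.9×2.37×0.705 = 21.55 ft³/s
Panel 2-3: Δb = 26.1 ft, d̄ = (4.74+5.95)/2 = 5.345, v̄ = (1.41+1.61)/2 = 1.51 → q = 26.1×5.345×1.51 = 210.7 ft³/s
Panel 3-4: Δb = 7.8 ft, d̄ = (5.95+6.20)/2 = 6.075, v̄ = (1.61+1.62)/2 = 1.615 → q = 7.8×6.075×1.615 = 76.53 ft³/s
Panel 4-5: Δb = 27 ft, d̄ = (6.20+0.00)/2 = 3.1, v̄ = (1.62+0.00)/2 = 0.81 → q = 27×3.1×0.81 = 67.80 ft³/s
Q = Σ q = 376.5 ft³/s

377 ft³/s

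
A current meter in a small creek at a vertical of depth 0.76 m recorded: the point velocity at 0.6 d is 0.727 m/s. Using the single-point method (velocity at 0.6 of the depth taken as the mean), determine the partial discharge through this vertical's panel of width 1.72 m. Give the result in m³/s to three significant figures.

v̄ = v₀.₆ = 0.727 m/s
q = v̄ × d × w = 0.7270 × 0.76 × 1.72 = 0.9503 m³/s

0.950 m³/s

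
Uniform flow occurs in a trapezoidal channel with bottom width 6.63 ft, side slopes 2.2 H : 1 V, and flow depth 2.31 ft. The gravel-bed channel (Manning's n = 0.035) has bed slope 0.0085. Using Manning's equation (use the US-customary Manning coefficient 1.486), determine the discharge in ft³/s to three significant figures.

140 ft³/s

A = (b + z·y)·y = (6.63 + 2.2×2.31)×2.31 = 27.05 ft²
P = b + 2y√(1+z²) = 6.63 + 2×2.31×√(1+2.2²) = 17.79 ft
R = A/P = 27.05/17.79 = 1.520 ft
Q = (1.486/n)·A·R^(2/3)·S^(1/2) = (1.486/0.035) × 27.05 × 1.520^(2/3) × 0.0085^(1/2) = 140.0 ft³/s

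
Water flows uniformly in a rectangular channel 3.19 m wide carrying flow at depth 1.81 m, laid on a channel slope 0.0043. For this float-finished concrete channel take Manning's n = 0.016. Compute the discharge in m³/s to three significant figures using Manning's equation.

A = b·y = 3.19 × 1.81 = 5.774 m²
P = b + 2y = 3.19 + 2×1.81 = 6.810 m
R = A/P = 5.774/6.810 = 0.8479 m
Q = (1/n)·A·R^(2/3)·S^(1/2) = (1/0.016) × 5.774 × 0.8479^(2/3) × 0.0043^(1/2) = 21.20 m³/s

21.2 m³/s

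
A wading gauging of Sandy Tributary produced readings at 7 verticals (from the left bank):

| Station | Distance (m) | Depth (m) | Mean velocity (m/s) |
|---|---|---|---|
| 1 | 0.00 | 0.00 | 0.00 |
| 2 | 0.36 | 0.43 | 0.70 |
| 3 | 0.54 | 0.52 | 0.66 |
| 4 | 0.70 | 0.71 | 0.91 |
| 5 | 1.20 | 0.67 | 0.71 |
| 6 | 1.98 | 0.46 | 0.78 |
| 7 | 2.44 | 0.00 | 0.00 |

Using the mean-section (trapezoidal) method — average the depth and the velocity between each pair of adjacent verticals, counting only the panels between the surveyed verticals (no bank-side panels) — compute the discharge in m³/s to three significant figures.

0.812 m³/s

Panel 1-2: Δb = 0.36 m, d̄ = (0.00+0.43)/2 = 0.215, v̄ = (0.00+0.70)/2 = 0.35 → q = 0.36×0.215×0.35 = 0.02709 m³/s
Panel 2-3: Δb = 0.18 m, d̄ = (0.43+0.52)/2 = 0.475, v̄ = (0.70+0.66)/2 = 0.68 → q = 0.18×0.475×0.68 = 0.05814 m³/s
Panel 3-4: Δb = 0.16 m, d̄ = (0.52+0.71)/2 = 0.615, v̄ = (0.66+0.91)/2 = 0.785 → q = 0.16×0.615×0.785 = 0.07724 m³/s
Panel 4-5: Δb = 0.5 m, d̄ = (0.71+0.67)/2 = 0.69, v̄ = (0.91+0.71)/2 = 0.81 → q = 0.5×0.69×0.81 = 0.2795 m³/s
Panel 5-6: Δb = 0.78 m, d̄ = (0.67+0.46)/2 = 0.565, v̄ = (0.71+0.78)/2 = 0.745 → q = 0.78×0.565×0.745 = 0.3283 m³/s
Panel 6-7: Δb = 0.46 m, d̄ = (0.46+0.00)/2 = 0.23, v̄ = (0.78+0.00)/2 = 0.39 → q = 0.46×0.23×0.39 = 0.04126 m³/s
Q = Σ q = 0.8115 m³/s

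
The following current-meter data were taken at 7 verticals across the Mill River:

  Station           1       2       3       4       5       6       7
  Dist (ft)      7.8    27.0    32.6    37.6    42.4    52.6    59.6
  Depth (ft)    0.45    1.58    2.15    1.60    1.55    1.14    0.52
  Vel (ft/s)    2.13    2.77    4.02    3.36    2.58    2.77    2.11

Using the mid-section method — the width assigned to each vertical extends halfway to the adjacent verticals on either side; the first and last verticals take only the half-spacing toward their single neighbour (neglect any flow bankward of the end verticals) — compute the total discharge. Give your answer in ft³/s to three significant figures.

197 ft³/s

w_1 = (27.0 − 7.8)/2 = 9.6 ft; q_1 = 2.13 × 0.45 × 9.6 = 9.202 ft³/s
w_2 = (32.6 − 7.8)/2 = 12.4 ft; q_2 = 2.77 × 1.58 × 12.4 = 54.27 ft³/s
w_3 = (37.6 − 27.0)/2 = 5.3 ft; q_3 = 4.02 × 2.15 × 5.3 = 45.81 ft³/s
w_4 = (42.4 − 32.6)/2 = 4.9 ft; q_4 = 3.36 × 1.60 × 4.9 = 26.34 ft³/s
w_5 = (52.6 − 37.6)/2 = 7.5 ft; q_5 = 2.58 × 1.55 × 7.5 = 29.99 ft³/s
w_6 = (59.6 − 42.4)/2 = 8.6 ft; q_6 = 2.77 × 1.14 × 8.6 = 27.16 ft³/s
w_7 = (59.6 − 52.6)/2 = 3.5 ft; q_7 = 2.11 × 0.52 × 3.5 = 3.840 ft³/s
Q = Σ qᵢ = 196.6 ft³/s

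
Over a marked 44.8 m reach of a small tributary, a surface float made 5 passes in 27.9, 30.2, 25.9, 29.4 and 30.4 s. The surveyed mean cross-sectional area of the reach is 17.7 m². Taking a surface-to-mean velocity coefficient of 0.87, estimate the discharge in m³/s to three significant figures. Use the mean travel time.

t̄ = (27.9 + 30.2 + 25.9 + 29.4 + 30.4) / 5 = 28.76 s
v_surface = L / t̄ = 44.8 / 28.76 = 1.558 m/s
v_mean = 0.87 × 1.558 = 1.355 m/s
Q = A × v_mean = 17.7 × 1.355 = 23.99 m³/s

24.0 m³/s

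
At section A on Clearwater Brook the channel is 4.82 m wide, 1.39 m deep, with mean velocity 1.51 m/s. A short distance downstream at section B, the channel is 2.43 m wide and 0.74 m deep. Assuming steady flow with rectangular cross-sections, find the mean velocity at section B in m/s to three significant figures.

Q = A₁V₁ = (4.82×1.39) × 1.51 = 10.12 m³/s
A₂ = 2.43 × 0.74 = 1.798 m²
V₂ = Q/A₂ = 10.12/1.798 = 5.626 m/s

5.63 m/s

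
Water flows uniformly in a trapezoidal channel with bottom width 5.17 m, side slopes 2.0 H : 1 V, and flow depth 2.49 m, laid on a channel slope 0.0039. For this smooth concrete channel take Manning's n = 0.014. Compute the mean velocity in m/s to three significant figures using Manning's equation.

5.97 m/s

A = (b + z·y)·y = (5.17 + 2.0×2.49)×2.49 = 25.27 m²
P = b + 2y√(1+z²) = 5.17 + 2×2.49×√(1+2.0²) = 16.31 m
R = A/P = 25.27/16.31 = 1.550 m
Q = (1/n)·A·R^(2/3)·S^(1/2) = (1/0.014) × 25.27 × 1.550^(2/3) × 0.0039^(1/2) = 151.0 m³/s
V = Q/A = 151.0/25.27 = 5.974 m/s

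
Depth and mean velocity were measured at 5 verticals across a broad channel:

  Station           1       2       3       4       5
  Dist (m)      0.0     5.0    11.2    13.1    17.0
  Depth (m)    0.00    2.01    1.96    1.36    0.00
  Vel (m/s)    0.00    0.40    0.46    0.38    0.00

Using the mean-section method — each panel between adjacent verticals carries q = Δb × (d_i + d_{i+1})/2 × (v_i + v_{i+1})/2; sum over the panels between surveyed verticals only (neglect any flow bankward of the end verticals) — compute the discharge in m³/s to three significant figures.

Panel 1-2: Δb = 5 m, d̄ = (0.00+2.01)/2 = 1.005, v̄ = (0.00+0.40)/2 = 0.2 → q = 5×1.005×0.2 = 1.005 m³/s
Panel 2-3: Δb = 6.2 m, d̄ = (2.01+1.96)/2 = 1.985, v̄ = (0.40+0.46)/2 = 0.43 → q = 6.2×1.985×0.43 = 5.292 m³/s
Panel 3-4: Δb = 1.9 m, d̄ = (1.96+1.36)/2 = 1.66, v̄ = (0.46+0.38)/2 = 0.42 → q = 1.9×1.66×0.42 = 1.325 m³/s
Panel 4-5: Δb = 3.9 m, d̄ = (1.36+0.00)/2 = 0.68, v̄ = (0.38+0.00)/2 = 0.19 → q = 3.9×0.68×0.19 = 0.5039 m³/s
Q = Σ q = 8.126 m³/s

8.13 m³/s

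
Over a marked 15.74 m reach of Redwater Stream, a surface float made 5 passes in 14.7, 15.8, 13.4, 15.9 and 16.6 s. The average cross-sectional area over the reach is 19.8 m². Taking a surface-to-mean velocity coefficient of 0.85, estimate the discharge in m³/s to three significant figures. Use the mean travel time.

t̄ = (14.7 + 15.8 + 13.4 + 15.9 + 16.6) / 5 = 15.28 s
v_surface = L / t̄ = 15.74 / 15.28 = 1.030 m/s
v_mean = 0.85 × 1.030 = 0.8756 m/s
Q = A × v_mean = 19.8 × 0.8756 = 17.34 m³/s

17.3 m³/s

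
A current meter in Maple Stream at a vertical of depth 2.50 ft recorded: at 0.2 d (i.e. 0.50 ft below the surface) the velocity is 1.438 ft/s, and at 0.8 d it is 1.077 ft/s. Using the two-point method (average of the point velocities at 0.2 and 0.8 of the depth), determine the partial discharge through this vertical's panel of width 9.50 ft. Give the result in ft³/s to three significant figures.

29.9 ft³/s

v̄ = (1.438 + 1.077) / 2 = 1.258 ft/s
q = v̄ × d × w = 1.258 × 2.50 × 9.50 = 29.87 ft³/s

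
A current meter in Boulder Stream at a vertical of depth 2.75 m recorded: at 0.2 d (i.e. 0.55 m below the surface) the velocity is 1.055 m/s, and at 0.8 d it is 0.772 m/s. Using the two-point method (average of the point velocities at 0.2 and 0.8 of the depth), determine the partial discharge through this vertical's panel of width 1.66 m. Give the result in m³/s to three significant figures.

4.17 m³/s

v̄ = (1.055 + 0.772) / 2 = 0.9135 m/s
q = v̄ × d × w = 0.9135 × 2.75 × 1.66 = 4.170 m³/s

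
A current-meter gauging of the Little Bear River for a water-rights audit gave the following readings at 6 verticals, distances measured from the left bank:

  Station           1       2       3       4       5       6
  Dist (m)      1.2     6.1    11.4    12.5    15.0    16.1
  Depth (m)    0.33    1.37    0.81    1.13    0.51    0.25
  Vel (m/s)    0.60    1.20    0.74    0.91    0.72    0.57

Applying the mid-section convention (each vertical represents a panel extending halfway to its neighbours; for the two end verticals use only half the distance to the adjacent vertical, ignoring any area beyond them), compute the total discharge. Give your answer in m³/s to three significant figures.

13.4 m³/s

w_1 = (6.1 − 1.2)/2 = 2.45 m; q_1 = 0.60 × 0.33 × 2.45 = 0.4851 m³/s
w_2 = (11.4 − 1.2)/2 = 5.1 m; q_2 = 1.20 × 1.37 × 5.1 = 8.384 m³/s
w_3 = (12.5 − 6.1)/2 = 3.2 m; q_3 = 0.74 × 0.81 × 3.2 = 1.918 m³/s
w_4 = (15.0 − 11.4)/2 = 1.8 m; q_4 = 0.91 × 1.13 × 1.8 = 1.851 m³/s
w_5 = (16.1 − 12.5)/2 = 1.8 m; q_5 = 0.72 × 0.51 × 1.8 = 0.6610 m³/s
w_6 = (16.1 − 15.0)/2 = 0.55 m; q_6 = 0.57 × 0.25 × 0.55 = 0.07838 m³/s
Q = Σ qᵢ = 13.38 m³/s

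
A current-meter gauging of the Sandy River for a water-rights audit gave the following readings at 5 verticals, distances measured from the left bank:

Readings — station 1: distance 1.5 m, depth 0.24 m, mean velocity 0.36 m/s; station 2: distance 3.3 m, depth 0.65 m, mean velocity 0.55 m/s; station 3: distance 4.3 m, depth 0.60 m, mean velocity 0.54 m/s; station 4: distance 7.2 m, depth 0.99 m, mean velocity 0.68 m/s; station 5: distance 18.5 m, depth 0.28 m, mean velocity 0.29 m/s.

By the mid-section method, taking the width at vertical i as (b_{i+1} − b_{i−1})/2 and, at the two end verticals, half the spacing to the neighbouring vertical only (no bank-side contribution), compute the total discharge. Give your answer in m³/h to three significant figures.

w_1 = (3.3 − 1.5)/2 = 0.9 m; q_1 = 0.36 × 0.24 × 0.9 = 0.07776 m³/s
w_2 = (4.3 − 1.5)/2 = 1.4 m; q_2 = 0.55 × 0.65 × 1.4 = 0.5005 m³/s
w_3 = (7.2 − 3.3)/2 = 1.95 m; q_3 = 0.54 × 0.60 × 1.95 = 0.6318 m³/s
w_4 = (18.5 − 4.3)/2 = 7.1 m; q_4 = 0.68 × 0.99 × 7.1 = 4.780 m³/s
w_5 = (18.5 − 7.2)/2 = 5.65 m; q_5 = 0.29 × 0.28 × 5.65 = 0.4588 m³/s
Q = Σ qᵢ = 6.449 m³/s
= 6.449 × 3600 = 23210 m³/h

23200 m³/h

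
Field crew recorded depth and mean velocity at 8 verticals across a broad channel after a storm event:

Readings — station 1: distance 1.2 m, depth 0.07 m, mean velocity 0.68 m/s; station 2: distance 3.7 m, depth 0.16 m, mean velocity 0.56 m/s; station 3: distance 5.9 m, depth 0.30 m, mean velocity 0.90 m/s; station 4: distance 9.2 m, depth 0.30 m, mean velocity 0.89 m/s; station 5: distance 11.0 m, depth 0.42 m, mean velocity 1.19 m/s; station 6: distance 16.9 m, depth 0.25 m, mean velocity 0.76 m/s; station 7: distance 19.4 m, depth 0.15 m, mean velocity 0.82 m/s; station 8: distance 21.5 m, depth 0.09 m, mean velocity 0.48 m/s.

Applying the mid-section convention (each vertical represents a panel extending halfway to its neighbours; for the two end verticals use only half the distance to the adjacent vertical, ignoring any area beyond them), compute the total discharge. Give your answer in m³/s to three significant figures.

4.74 m³/s

w_1 = (3.7 − 1.2)/2 = 1.25 m; q_1 = 0.68 × 0.07 × 1.25 = 0.05950 m³/s
w_2 = (5.9 − 1.2)/2 = 2.35 m; q_2 = 0.56 × 0.16 × 2.35 = 0.2106 m³/s
w_3 = (9.2 − 3.7)/2 = 2.75 m; q_3 = 0.90 × 0.30 × 2.75 = 0.7425 m³/s
w_4 = (11.0 − 5.9)/2 = 2.55 m; q_4 = 0.89 × 0.30 × 2.55 = 0.6809 m³/s
w_5 = (16.9 − 9.2)/2 = 3.85 m; q_5 = 1.19 × 0.42 × 3.85 = 1.924 m³/s
w_6 = (19.4 − 11.0)/2 = 4.2 m; q_6 = 0.76 × 0.25 × 4.2 = 0.7980 m³/s
w_7 = (21.5 − 16.9)/2 = 2.3 m; q_7 = 0.82 × 0.15 × 2.3 = 0.2829 m³/s
w_8 = (21.5 − 19.4)/2 = 1.05 m; q_8 = 0.48 × 0.09 × 1.05 = 0.04536 m³/s
Q = Σ qᵢ = 4.744 m³/s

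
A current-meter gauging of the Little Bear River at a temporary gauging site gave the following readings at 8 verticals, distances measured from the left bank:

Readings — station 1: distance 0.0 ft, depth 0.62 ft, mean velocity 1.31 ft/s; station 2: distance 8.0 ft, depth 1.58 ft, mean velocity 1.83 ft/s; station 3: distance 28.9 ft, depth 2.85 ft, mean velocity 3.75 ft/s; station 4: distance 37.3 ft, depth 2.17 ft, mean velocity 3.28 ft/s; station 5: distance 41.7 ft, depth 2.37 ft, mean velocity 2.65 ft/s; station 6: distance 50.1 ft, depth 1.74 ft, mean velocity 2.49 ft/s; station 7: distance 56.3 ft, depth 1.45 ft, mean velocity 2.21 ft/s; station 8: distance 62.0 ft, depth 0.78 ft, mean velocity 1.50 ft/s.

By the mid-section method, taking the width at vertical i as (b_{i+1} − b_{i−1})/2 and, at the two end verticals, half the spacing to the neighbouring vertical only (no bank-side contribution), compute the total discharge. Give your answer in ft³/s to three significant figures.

341 ft³/s

w_1 = (8.0 − 0.0)/2 = 4 ft; q_1 = 1.31 × 0.62 × 4 = 3.249 ft³/s
w_2 = (28.9 − 0.0)/2 = 14.45 ft; q_2 = 1.83 × 1.58 × 14.45 = 41.78 ft³/s
w_3 = (37.3 − 8.0)/2 = 14.65 ft; q_3 = 3.75 × 2.85 × 14.65 = 156.6 ft³/s
w_4 = (41.7 − 28.9)/2 = 6.4 ft; q_4 = 3.28 × 2.17 × 6.4 = 45.55 ft³/s
w_5 = (50.1 − 37.3)/2 = 6.4 ft; q_5 = 2.65 × 2.37 × 6.4 = 40.20 ft³/s
w_6 = (56.3 − 41.7)/2 = 7.3 ft; q_6 = 2.49 × 1.74 × 7.3 = 31.63 ft³/s
w_7 = (62.0 − 50.1)/2 = 5.95 ft; q_7 = 2.21 × 1.45 × 5.95 = 19.07 ft³/s
w_8 = (62.0 − 56.3)/2 = 2.85 ft; q_8 = 1.50 × 0.78 × 2.85 = 3.335 ft³/s
Q = Σ qᵢ = 341.4 ft³/s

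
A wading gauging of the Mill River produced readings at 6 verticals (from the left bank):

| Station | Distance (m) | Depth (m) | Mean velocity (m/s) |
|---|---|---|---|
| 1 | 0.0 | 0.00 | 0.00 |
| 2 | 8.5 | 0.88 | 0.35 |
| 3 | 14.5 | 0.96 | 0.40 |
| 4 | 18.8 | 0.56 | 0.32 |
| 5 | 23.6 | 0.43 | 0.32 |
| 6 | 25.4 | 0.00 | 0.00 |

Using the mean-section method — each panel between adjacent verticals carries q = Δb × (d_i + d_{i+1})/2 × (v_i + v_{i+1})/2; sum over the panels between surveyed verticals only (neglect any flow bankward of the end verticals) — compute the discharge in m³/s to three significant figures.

4.72 m³/s

Panel 1-2: Δb = 8.5 m, d̄ = (0.00+0.88)/2 = 0.44, v̄ = (0.00+0.35)/2 = 0.175 → q = 8.5×0.44×0.175 = 0.6545 m³/s
Panel 2-3: Δb = 6 m, d̄ = (0.88+0.96)/2 = 0.92, v̄ = (0.35+0.40)/2 = 0.375 → q = 6×0.92×0.375 = 2.070 m³/s
Panel 3-4: Δb = 4.3 m, d̄ = (0.96+0.56)/2 = 0.76, v̄ = (0.40+0.32)/2 = 0.36 → q = 4.3×0.76×0.36 = 1.176 m³/s
Panel 4-5: Δb = 4.8 m, d̄ = (0.56+0.43)/2 = 0.495, v̄ = (0.32+0.32)/2 = 0.32 → q = 4.8×0.495×0.32 = 0.7603 m³/s
Panel 5-6: Δb = 1.8 m, d̄ = (0.43+0.00)/2 = 0.215, v̄ = (0.32+0.00)/2 = 0.16 → q = 1.8×0.215×0.16 = 0.06192 m³/s
Q = Σ q = 4.723 m³/s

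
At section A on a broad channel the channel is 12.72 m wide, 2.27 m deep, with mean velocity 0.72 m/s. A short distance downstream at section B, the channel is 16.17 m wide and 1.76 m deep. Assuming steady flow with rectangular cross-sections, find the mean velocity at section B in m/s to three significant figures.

0.731 m/s

Q = A₁V₁ = (12.72×2.27) × 0.72 = 20.79 m³/s
A₂ = 16.17 × 1.76 = 28.46 m²
V₂ = Q/A₂ = 20.79/28.46 = 0.7305 m/s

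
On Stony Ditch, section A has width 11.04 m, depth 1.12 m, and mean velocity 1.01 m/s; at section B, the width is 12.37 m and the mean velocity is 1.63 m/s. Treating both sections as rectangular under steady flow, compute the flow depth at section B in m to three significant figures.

Q = A₁V₁ = (11.04×1.12) × 1.01 = 12.49 m³/s
d₂ = Q/(b₂ V₂) = 12.49/(12.37×1.63) = 0.6194 m

0.619 m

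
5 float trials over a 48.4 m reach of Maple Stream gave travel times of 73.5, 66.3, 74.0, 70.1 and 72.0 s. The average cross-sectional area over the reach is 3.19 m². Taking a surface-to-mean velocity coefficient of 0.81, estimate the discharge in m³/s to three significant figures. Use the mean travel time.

1.76 m³/s

t̄ = (73.5 + 66.3 + 74.0 + 70.1 + 72.0) / 5 = 71.18 s
v_surface = L / t̄ = 48.4 / 71.18 = 0.6800 m/s
v_mean = 0.81 × 0.6800 = 0.5508 m/s
Q = A × v_mean = 3.19 × 0.5508 = 1.757 m³/s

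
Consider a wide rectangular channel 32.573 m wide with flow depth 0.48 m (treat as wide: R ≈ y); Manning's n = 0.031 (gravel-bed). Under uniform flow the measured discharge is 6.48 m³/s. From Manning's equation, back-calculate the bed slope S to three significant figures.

0.000439

A = b·y = 32.573 × 0.48 = 15.64 m²
Wide channel: R ≈ y = 0.48 m
S = (Q·n / (1·A·R^(2/3)))² = (6.48×0.031 / (1×15.64×0.6130))² = 0.0004392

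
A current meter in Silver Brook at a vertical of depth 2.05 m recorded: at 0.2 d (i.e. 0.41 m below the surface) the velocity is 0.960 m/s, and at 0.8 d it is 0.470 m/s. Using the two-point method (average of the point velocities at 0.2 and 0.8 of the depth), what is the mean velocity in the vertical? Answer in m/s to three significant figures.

0.715 m/s

v̄ = (0.960 + 0.470) / 2 = 0.7150 m/s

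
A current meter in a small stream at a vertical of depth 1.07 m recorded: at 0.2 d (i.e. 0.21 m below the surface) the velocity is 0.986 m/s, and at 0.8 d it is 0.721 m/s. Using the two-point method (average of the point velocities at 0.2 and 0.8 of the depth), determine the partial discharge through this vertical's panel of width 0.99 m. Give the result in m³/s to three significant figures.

v̄ = (0.986 + 0.721) / 2 = 0.8535 m/s
q = v̄ × d × w = 0.8535 × 1.07 × 0.99 = 0.9041 m³/s

0.904 m³/s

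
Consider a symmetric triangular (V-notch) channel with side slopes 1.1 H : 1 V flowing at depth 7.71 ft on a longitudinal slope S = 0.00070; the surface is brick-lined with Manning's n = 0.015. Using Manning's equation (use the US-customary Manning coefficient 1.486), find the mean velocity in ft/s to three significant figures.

A = z·y² = 1.1×7.71² = 65.39 ft²
P = 2y√(1+z²) = 2×7.71×√(1+1.1²) = 22.92 ft
R = A/P = 65.39/22.92 = 2.852 ft
Q = (1.486/n)·A·R^(2/3)·S^(1/2) = (1.486/0.015) × 65.39 × 2.852^(2/3) × 0.00070^(1/2) = 344.7 ft³/s
V = Q/A = 344.7/65.39 = 5.272 ft/s

5.27 ft/s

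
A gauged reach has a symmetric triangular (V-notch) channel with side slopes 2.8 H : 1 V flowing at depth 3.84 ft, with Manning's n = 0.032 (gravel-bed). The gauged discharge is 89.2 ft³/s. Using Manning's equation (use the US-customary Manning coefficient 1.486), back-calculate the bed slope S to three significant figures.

0.000983

A = z·y² = 2.8×3.84² = 41.29 ft²
P = 2y√(1+z²) = 2×3.84×√(1+2.8²) = 22.83 ft
R = A/P = 41.29/22.83 = 1.808 ft
S = (Q·n / (1.486·A·R^(2/3)))² = (89.2×0.032 / (1.486×41.29×1.484))² = 0.0009826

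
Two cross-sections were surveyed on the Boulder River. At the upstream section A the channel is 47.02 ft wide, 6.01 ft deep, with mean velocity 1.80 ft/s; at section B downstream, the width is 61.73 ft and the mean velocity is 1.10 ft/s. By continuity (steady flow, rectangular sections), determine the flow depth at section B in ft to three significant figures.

Q = A₁V₁ = (47.02×6.01) × 1.80 = 508.7 ft³/s
d₂ = Q/(b₂ V₂) = 508.7/(61.73×1.10) = 7.491 ft

7.49 ft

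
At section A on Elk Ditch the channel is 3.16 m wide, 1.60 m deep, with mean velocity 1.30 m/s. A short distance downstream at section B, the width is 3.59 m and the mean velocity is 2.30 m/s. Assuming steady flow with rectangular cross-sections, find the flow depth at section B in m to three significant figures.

Q = A₁V₁ = (3.16×1.60) × 1.30 = 6.573 m³/s
d₂ = Q/(b₂ V₂) = 6.573/(3.59×2.30) = 0.7960 m

0.796 m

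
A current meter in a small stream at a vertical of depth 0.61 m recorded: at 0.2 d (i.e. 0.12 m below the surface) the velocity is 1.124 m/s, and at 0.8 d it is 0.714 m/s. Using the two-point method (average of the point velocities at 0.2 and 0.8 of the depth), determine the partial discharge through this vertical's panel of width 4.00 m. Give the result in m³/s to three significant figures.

2.24 m³/s

v̄ = (1.124 + 0.714) / 2 = 0.9190 m/s
q = v̄ × d × w = 0.9190 × 0.61 × 4.00 = 2.242 m³/s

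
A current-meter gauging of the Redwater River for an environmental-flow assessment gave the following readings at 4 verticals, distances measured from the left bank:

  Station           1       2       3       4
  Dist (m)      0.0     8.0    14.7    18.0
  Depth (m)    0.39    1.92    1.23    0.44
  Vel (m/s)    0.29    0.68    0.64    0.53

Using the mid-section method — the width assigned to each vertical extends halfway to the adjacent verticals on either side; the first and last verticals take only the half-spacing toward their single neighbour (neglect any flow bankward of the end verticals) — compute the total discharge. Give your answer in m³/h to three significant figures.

w_1 = (8.0 − 0.0)/2 = 4 m; q_1 = 0.29 × 0.39 × 4 = 0.4524 m³/s
w_2 = (14.7 − 0.0)/2 = 7.35 m; q_2 = 0.68 × 1.92 × 7.35 = 9.596 m³/s
w_3 = (18.0 − 8.0)/2 = 5 m; q_3 = 0.64 × 1.23 × 5 = 3.936 m³/s
w_4 = (18.0 − 14.7)/2 = 1.65 m; q_4 = 0.53 × 0.44 × 1.65 = 0.3848 m³/s
Q = Σ qᵢ = 14.37 m³/s
= 14.37 × 3600 = 51730 m³/h

51700 m³/h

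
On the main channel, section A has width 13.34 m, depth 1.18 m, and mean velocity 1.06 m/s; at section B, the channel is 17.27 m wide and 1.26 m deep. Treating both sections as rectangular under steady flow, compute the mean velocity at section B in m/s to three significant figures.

0.767 m/s

Q = A₁V₁ = (13.34×1.18) × 1.06 = 16.69 m³/s
A₂ = 17.27 × 1.26 = 21.76 m²
V₂ = Q/A₂ = 16.69/21.76 = 0.7668 m/s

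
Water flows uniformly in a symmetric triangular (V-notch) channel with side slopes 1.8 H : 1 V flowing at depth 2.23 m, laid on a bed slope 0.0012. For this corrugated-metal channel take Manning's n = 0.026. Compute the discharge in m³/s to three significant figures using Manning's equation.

11.7 m³/s

A = z·y² = 1.8×2.23² = 8.951 m²
P = 2y√(1+z²) = 2×2.23×√(1+1.8²) = 9.184 m
R = A/P = 8.951/9.184 = 0.9747 m
Q = (1/n)·A·R^(2/3)·S^(1/2) = (1/0.026) × 8.951 × 0.9747^(2/3) × 0.0012^(1/2) = 11.72 m³/s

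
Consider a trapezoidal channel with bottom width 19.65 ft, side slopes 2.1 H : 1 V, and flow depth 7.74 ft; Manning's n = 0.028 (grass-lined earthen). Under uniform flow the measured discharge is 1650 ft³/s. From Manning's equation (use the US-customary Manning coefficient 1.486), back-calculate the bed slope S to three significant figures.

0.00147

A = (b + z·y)·y = (19.65 + 2.1×7.74)×7.74 = 277.9 ft²
P = b + 2y√(1+z²) = 19.65 + 2×7.74×√(1+2.1²) = 55.66 ft
R = A/P = 277.9/55.66 = 4.993 ft
S = (Q·n / (1.486·A·R^(2/3)))² = (1650×0.028 / (1.486×277.9×2.921))² = 0.001467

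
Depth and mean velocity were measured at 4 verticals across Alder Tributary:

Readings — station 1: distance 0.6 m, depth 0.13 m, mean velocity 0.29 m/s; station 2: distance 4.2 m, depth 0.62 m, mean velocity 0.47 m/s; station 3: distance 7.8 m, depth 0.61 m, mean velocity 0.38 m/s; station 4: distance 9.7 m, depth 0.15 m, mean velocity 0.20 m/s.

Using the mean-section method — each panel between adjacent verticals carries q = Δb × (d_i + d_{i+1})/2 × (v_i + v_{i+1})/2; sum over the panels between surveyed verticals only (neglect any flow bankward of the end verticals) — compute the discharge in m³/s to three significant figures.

Panel 1-2: Δb = 3.6 m, d̄ = (0.13+0.62)/2 = 0.375, v̄ = (0.29+0.47)/2 = 0.38 → q = 3.6×0.375×0.38 = 0.5130 m³/s
Panel 2-3: Δb = 3.6 m, d̄ = (0.62+0.61)/2 = 0.615, v̄ = (0.47+0.38)/2 = 0.425 → q = 3.6×0.615×0.425 = 0.9410 m³/s
Panel 3-4: Δb = 1.9 m, d̄ = (0.61+0.15)/2 = 0.38, v̄ = (0.38+0.20)/2 = 0.29 → q = 1.9×0.38×0.29 = 0.2094 m³/s
Q = Σ q = 1.663 m³/s

1.66 m³/s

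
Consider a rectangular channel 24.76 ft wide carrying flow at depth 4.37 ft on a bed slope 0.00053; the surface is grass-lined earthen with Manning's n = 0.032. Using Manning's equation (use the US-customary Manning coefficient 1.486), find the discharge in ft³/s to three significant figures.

253 ft³/s

A = b·y = 24.76 × 4.37 = 108.2 ft²
P = b + 2y = 24.76 + 2×4.37 = 33.50 ft
R = A/P = 108.2/33.50 = 3.230 ft
Q = (1.486/n)·A·R^(2/3)·S^(1/2) = (1.486/0.032) × 108.2 × 3.230^(2/3) × 0.00053^(1/2) = 252.8 ft³/s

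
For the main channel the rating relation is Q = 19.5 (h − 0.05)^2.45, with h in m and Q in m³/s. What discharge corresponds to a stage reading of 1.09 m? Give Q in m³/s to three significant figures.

21.5 m³/s

Q = 19.5 × (1.09 − 0.05)^2.45 = 19.5 × 1.04^2.45 = 21.47 m³/s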